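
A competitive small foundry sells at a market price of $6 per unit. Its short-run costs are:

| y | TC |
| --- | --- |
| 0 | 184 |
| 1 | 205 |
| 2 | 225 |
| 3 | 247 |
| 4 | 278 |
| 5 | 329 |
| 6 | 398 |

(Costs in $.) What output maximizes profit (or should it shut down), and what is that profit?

Compute π = P·y − TC at each output: y=0: -184; y=1: -199; y=2: -213; y=3: -229; y=4: -254; y=5: -299; y=6: -362.
Profit is highest at y = 0. Equivalently, the lowest AVC in the table is 41/2 ≈ $20.50 at y = 2, and P = $6 falls below it — price never covers variable cost, so the firm shuts down and loses only its fixed cost.

y = 0 (shut down); profit = -$184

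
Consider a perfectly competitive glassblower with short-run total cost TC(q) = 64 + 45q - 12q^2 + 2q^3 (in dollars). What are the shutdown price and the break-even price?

Shutdown price = min AVC. AVC = 45 - 12q + 2q^2, with vertex at q = 3 and minimum $27.
ATC = 64/q + 45 - 12q + 2q^2. Setting dATC/dq = −64/q^2 − 12 + 4q = 0 gives q = 4 (since 4·4^3 − 12·4^2 = 64).
min ATC = 64/4 + 45 − 12·4 + 2·4^2 = $45. That is the break-even price.
Between these two prices the firm operates at a loss; above $45 it earns a profit.

Shutdown price = $27; break-even price = $45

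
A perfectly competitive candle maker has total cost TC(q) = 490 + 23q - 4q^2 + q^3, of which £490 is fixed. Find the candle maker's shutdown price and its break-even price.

Shutdown price = min AVC. AVC = 23 - 4q + q^2, with vertex at q = 2 and minimum £19.
ATC = 490/q + 23 - 4q + q^2. Setting dATC/dq = −490/q^2 − 4 + 2q = 0 gives q = 7 (since 2·7^3 − 4·7^2 = 490).
min ATC = 490/7 + 23 − 4·7 + 7^2 = £114. That is the break-even price.
For £19 ≤ P < £114 the firm produces at a loss; below £19 it shuts down.

Shutdown price = £19; break-even price = £114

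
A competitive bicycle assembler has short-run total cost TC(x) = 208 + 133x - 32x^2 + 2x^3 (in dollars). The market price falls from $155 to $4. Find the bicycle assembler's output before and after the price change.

AVC = 133 - 32x + 2x^2, minimized at x = 8 where min AVC = $5. MC = 133 - 64x + 6x^2.
With P = $155 above the shutdown price, P = MC gives x = 11.
At P = $4 < min AVC = $5, price no longer covers variable cost at any output, so the firm shuts down: x = 0.

Output falls from 11 to 0 (the firm shuts down)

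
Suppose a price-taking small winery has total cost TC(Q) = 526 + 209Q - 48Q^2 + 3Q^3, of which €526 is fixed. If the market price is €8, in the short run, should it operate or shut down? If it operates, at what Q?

Shut down

Strip out fixed cost: VC = 209Q - 48Q^2 + 3Q^3. Then AVC = 209 - 48Q + 3Q^2 and MC = 209 - 96Q + 9Q^2.
AVC is minimized where dAVC/dQ = -48 + 6Q = 0, at Q = 8; min AVC = 209 - 48·8 + 3·8^2 = €17.
With P < min AVC (€8 < €17), every unit sold adds to the loss.
Best response: produce nothing and absorb the €526 fixed cost.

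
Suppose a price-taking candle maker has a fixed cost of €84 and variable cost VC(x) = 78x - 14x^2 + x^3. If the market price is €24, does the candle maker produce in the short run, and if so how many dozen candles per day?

From TC, MC = TC'(x) = 78 - 28x + 3x^2 and AVC = VC/x = 78 - 14x + x^2.
AVC is minimized where dAVC/dx = -14 + 2x = 0, at x = 7; min AVC = 78 - 14·7 + 7^2 = €29.
Since P = €24 < min AVC = €29, price fails to cover variable cost at any output.
Best response: produce nothing and absorb the €84 fixed cost.

Shut down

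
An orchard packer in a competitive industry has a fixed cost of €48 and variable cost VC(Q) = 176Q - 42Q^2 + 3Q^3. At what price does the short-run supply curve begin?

The shutdown price is the minimum of AVC. VC = 176Q - 42Q^2 + 3Q^3, so AVC = 176 - 42Q + 3Q^2.
dAVC/dQ = -42 + 6Q = 0 gives Q = 7. min AVC = 176 - 42·7 + 3·7^2 = 29.
The firm shuts down for any P below €29.

€29 per unit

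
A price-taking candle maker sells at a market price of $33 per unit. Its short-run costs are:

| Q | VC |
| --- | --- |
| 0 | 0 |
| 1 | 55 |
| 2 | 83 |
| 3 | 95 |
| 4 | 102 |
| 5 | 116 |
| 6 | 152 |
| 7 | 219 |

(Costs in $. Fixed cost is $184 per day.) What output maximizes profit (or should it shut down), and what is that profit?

Compute π = P·Q − TC at each output: Q=0: -184; Q=1: -206; Q=2: -201; Q=3: -180; Q=4: -154; Q=5: -135; Q=6: -138; Q=7: -172.
Profit is maximized at Q = 5. AVC there is 116/5 = $23.20 ≤ P, so producing beats shutting down (which would give -$184).

Q = 5; profit = -$135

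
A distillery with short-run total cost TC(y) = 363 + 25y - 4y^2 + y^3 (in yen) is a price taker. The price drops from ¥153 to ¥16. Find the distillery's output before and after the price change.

AVC = 25 - 4y + y^2, minimized at y = 2 where min AVC = ¥21. MC = 25 - 8y + 3y^2.
With P = ¥153 above the shutdown price, P = MC gives y = 8.
At P = ¥16 < min AVC = ¥21, price no longer covers variable cost at any output, so the firm shuts down: y = 0.

Output falls from 8 to 0 (the firm shuts down)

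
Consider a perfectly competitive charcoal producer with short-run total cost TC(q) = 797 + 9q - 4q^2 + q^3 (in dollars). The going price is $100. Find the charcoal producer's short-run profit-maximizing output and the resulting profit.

Profit = -$307 at q = 7

AVC = 9 - 4q + q^2; min AVC = $5 at q = 2. Since P = $100 ≥ min AVC, the firm produces.
With MC = 9 - 8q + 3q^2, P = MC on the upward-sloping part at q* = 7.
TR = 100·7 = 700. TC = 797 + 210 = 1007. Profit = 700 − 1007 = -$307.
That loss of $307 beats the $797 the firm would lose by shutting down; producing recovers $490 of fixed cost.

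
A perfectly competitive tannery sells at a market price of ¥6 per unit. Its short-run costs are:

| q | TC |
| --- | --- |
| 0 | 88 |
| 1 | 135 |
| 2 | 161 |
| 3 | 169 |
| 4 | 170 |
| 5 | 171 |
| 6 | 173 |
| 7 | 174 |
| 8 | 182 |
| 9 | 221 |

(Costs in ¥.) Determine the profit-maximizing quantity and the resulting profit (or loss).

Compute π = P·q − TC at each output: q=0: -88; q=1: -129; q=2: -149; q=3: -151; q=4: -146; q=5: -141; q=6: -137; q=7: -132; q=8: -134; q=9: -167.
Profit is highest at q = 0. Equivalently, the lowest AVC in the table is 94/8 ≈ ¥11.75 at q = 8, and P = ¥6 falls below it — price never covers variable cost, so the firm shuts down and loses only its fixed cost.

q = 0 (shut down); profit = -¥88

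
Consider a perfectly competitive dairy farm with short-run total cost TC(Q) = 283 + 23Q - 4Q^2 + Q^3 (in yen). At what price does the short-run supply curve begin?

The shutdown price is the minimum of AVC. VC = 23Q - 4Q^2 + Q^3, so AVC = 23 - 4Q + Q^2.
dAVC/dQ = -4 + 2Q = 0 gives Q = 2. min AVC = 23 - 4·2 + 2^2 = 19.
For P < ¥19 the firm produces nothing.

¥19 per unit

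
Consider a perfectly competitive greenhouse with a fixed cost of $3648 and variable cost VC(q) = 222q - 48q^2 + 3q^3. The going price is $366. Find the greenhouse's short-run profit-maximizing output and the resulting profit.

Profit = -$192 at q = 12

AVC = 222 - 48q + 3q^2; min AVC = $30 at q = 8. Since P = $366 ≥ min AVC, the firm produces.
With MC = 222 - 96q + 9q^2, P = MC on the upward-sloping part at q* = 12.
TR = 366·12 = 4392. TC = 3648 + 936 = 4584. Profit = 4392 − 4584 = -$192.
Shutting down would mean losing the fixed cost of $3648, so operating at a loss of $192 is better by $3456.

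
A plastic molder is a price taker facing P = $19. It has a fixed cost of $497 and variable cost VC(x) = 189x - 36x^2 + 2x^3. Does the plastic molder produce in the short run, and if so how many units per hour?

Shut down

From TC, MC = TC'(x) = 189 - 72x + 6x^2 and AVC = VC/x = 189 - 36x + 2x^2.
AVC is minimized where dAVC/dx = -36 + 4x = 0, at x = 9; min AVC = 189 - 36·9 + 2·9^2 = $27.
With P < min AVC ($19 < $27), every unit sold adds to the loss.
Shutting down limits the loss to fixed cost, $497.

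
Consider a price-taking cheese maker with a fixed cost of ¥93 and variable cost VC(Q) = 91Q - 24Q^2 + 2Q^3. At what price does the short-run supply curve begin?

¥19 per unit

Short-run supply begins at min AVC. From VC = 91Q - 24Q^2 + 2Q^3, AVC = 91 - 24Q + 2Q^2.
dAVC/dQ = -24 + 4Q = 0 gives Q = 6. min AVC = 91 - 24·6 + 2·6^2 = 19.
So the shutdown price is ¥19.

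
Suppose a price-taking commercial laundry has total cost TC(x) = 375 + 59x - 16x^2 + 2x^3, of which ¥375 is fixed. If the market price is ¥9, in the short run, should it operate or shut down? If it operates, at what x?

From TC, MC = TC'(x) = 59 - 32x + 6x^2 and AVC = VC/x = 59 - 16x + 2x^2.
AVC hits its minimum where MC = AVC, at x = 4, giving min AVC = 59 - 16·4 + 2·4^2 = ¥27.
With P < min AVC (¥9 < ¥27), every unit sold adds to the loss.
The firm minimizes its loss by shutting down and losing only its fixed cost of ¥375.

Shut down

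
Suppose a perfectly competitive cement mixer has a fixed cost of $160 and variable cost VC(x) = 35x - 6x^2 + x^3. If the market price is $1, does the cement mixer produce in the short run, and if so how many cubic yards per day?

Strip out fixed cost: VC = 35x - 6x^2 + x^3. Then AVC = 35 - 6x + x^2 and MC = 35 - 12x + 3x^2.
AVC hits its minimum where MC = AVC, at x = 3, giving min AVC = 35 - 6·3 + 3^2 = $26.
Since P = $1 < min AVC = $26, price fails to cover variable cost at any output.
Shutting down limits the loss to fixed cost, $160.

Shut down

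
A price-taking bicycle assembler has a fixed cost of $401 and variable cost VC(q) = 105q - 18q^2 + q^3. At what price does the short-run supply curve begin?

Short-run supply begins at min AVC. From VC = 105q - 18q^2 + q^3, AVC = 105 - 18q + q^2.
dAVC/dq = -18 + 2q = 0 gives q = 9. min AVC = 105 - 18·9 + 9^2 = 24.
For P < $24 the firm produces nothing.

$24 per unit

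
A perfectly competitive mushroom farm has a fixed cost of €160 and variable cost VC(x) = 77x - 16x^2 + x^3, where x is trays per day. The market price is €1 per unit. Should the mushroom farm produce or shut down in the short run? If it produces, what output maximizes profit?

Variable cost is VC = 77x - 16x^2 + x^3, so AVC = VC/x = 77 - 16x + x^2 and MC = dTC/dx = 77 - 32x + 3x^2.
AVC is minimized where dAVC/dx = -16 + 2x = 0, at x = 8; min AVC = 77 - 16·8 + 8^2 = €13.
P = €1 lies below min AVC = €13; no output level covers variable cost.
Best response: produce nothing and absorb the €160 fixed cost.

Shut down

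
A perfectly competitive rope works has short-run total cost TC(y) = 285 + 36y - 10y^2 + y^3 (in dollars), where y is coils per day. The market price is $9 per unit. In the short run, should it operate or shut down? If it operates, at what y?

Shut down

Strip out fixed cost: VC = 36y - 10y^2 + y^3. Then AVC = 36 - 10y + y^2 and MC = 36 - 20y + 3y^2.
AVC hits its minimum where MC = AVC, at y = 5, giving min AVC = 36 - 10·5 + 5^2 = $11.
Since P = $9 < min AVC = $11, price fails to cover variable cost at any output.
Best response: produce nothing and absorb the $285 fixed cost.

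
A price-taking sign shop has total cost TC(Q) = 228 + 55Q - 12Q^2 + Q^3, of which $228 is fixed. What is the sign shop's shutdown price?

The firm shuts down when price falls below the minimum of average variable cost. AVC = VC/Q = 55 - 12Q + Q^2.
At the minimum of AVC, MC = AVC. MC = 55 - 24Q + 3Q^2; setting MC = AVC gives 2Q^2 - 12Q = 0, so Q = 6. min AVC = 19.
For P < $19 the firm produces nothing.

$19 per unit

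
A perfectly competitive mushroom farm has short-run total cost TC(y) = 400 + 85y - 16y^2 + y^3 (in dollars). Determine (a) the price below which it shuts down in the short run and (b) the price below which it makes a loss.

Shutdown price = $21; break-even price = $65

AVC = 85 - 16y + y^2; minimized at y = 8, giving min AVC = $21. That is the shutdown price.
ATC = 400/y + 85 - 16y + y^2. Setting dATC/dy = −400/y^2 − 16 + 2y = 0 gives y = 10 (since 2·10^3 − 16·10^2 = 400).
min ATC = 400/10 + 85 − 16·10 + 10^2 = $65. That is the break-even price.
For $21 ≤ P < $65 the firm produces at a loss; below $21 it shuts down.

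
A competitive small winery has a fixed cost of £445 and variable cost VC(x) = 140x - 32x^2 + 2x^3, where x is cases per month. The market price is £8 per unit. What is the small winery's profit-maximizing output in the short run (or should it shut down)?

Variable cost is VC = 140x - 32x^2 + 2x^3, so AVC = VC/x = 140 - 32x + 2x^2 and MC = dTC/dx = 140 - 64x + 6x^2.
AVC is minimized where dAVC/dx = -32 + 4x = 0, at x = 8; min AVC = 140 - 32·8 + 2·8^2 = £12.
P = £8 lies below min AVC = £12; no output level covers variable cost.
The firm minimizes its loss by shutting down and losing only its fixed cost of £445.

Shut down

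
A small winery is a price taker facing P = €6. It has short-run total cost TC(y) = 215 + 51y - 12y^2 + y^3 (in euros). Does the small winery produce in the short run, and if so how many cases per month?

Shut down

From TC, MC = TC'(y) = 51 - 24y + 3y^2 and AVC = VC/y = 51 - 12y + y^2.
AVC is minimized where dAVC/dy = -12 + 2y = 0, at y = 6; min AVC = 51 - 12·6 + 6^2 = €15.
With P < min AVC (€6 < €15), every unit sold adds to the loss.
Shutting down limits the loss to fixed cost, €215.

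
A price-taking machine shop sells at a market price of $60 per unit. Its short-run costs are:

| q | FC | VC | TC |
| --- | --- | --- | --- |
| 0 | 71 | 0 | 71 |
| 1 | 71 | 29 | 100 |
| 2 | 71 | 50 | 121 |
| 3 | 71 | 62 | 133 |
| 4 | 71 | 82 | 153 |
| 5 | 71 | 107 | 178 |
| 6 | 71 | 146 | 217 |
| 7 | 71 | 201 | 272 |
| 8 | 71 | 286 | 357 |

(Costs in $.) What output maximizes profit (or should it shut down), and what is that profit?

q = 7; profit = $148

Profit at each row (π = 60q − TC): q=0: -71; q=1: -40; q=2: -1; q=3: 47; q=4: 87; q=5: 122; q=6: 143; q=7: 148; q=8: 123.
Profit is maximized at q = 7. AVC there is 201/7 = $28.71 ≤ P, so producing beats shutting down (which would give -$71).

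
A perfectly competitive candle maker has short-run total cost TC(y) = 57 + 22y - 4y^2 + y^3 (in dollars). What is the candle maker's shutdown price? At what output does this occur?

The shutdown price is the minimum of AVC. VC = 22y - 4y^2 + y^3, so AVC = 22 - 4y + y^2.
At the minimum of AVC, MC = AVC. MC = 22 - 8y + 3y^2; setting MC = AVC gives 2y^2 - 4y = 0, so y = 2. min AVC = 18.
For P < $18 the firm produces nothing.

$18 per unit, at y = 2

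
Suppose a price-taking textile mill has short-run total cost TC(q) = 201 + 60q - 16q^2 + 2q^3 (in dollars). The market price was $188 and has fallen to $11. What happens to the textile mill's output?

AVC = 60 - 16q + 2q^2, minimized at q = 4 where min AVC = $28. MC = 60 - 32q + 6q^2.
At P = $188 ≥ min AVC, set P = MC on the rising branch: q = 8.
At P = $11 < min AVC = $28, price no longer covers variable cost at any output, so the firm shuts down: q = 0.

Output falls from 8 to 0 (the firm shuts down)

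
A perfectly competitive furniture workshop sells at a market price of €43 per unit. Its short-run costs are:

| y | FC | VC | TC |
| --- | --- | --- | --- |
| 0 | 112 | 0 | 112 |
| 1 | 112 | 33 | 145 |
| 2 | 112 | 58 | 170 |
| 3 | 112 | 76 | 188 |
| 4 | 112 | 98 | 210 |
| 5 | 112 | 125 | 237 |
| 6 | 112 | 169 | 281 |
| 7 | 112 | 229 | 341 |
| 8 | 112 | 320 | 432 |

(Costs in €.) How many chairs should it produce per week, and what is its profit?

y = 5; profit = -€22

Tabulate TR − TC: y=0: -112; y=1: -102; y=2: -84; y=3: -59; y=4: -38; y=5: -22; y=6: -23; y=7: -40; y=8: -88.
Profit is maximized at y = 5. AVC there is 125/5 = €25 ≤ P, so producing beats shutting down (which would give -€112).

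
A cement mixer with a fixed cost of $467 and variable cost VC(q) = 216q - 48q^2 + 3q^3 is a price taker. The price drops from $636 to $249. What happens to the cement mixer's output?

Output falls from 14 to 11

AVC = 216 - 48q + 3q^2, minimized at q = 8 where min AVC = $24. MC = 216 - 96q + 9q^2.
With P = $636 above the shutdown price, P = MC gives q = 14.
At P = $249 ≥ min AVC, set P = MC: q = 11. The firm stays open but cuts output.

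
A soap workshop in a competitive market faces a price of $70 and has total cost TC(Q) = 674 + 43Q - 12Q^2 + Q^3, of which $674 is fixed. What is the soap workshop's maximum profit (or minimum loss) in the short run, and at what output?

Profit = -$188 at Q = 9

AVC = 43 - 12Q + Q^2; min AVC = $7 at Q = 6. Since P = $70 ≥ min AVC, the firm produces.
MC = 43 - 24Q + 3Q^2. Setting P = MC and taking the root on the rising branch gives Q* = 9.
TR = 70·9 = 630. TC = 674 + 144 = 818. Profit = 630 − 818 = -$188.
Shutting down would mean losing the fixed cost of $674, so operating at a loss of $188 is better by $486.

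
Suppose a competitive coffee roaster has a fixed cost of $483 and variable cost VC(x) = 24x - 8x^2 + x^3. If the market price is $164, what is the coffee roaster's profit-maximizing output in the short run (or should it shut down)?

Produce at x = 10

Strip out fixed cost: VC = 24x - 8x^2 + x^3. Then AVC = 24 - 8x + x^2 and MC = 24 - 16x + 3x^2.
The AVC parabola has its vertex at x = 8/2 = 4, where AVC = 24 - 8·4 + 4^2 = $8.
P = $164 exceeds min AVC = $8, so the firm stays open.
Solving P = MC: -140 - 16x + 3x^2 = 0 ⇒ x = -14/3 or 10. On the upward-sloping branch, x* = 10.
Check: AVC at x = 10 is $44 ≤ P, so revenue covers variable cost.
Profit = P·x − TC = 164·10 − 923 = $717.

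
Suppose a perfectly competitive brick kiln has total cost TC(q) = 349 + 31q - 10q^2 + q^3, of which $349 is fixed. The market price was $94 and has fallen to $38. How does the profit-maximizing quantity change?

MC = 31 - 20q + 3q^2; the shutdown threshold is min AVC = $6 (at q = 5).
At P = $94 ≥ min AVC, set P = MC on the rising branch: q = 9.
At P = $38 ≥ min AVC, set P = MC: q = 7. The firm stays open but cuts output.

Output falls from 9 to 7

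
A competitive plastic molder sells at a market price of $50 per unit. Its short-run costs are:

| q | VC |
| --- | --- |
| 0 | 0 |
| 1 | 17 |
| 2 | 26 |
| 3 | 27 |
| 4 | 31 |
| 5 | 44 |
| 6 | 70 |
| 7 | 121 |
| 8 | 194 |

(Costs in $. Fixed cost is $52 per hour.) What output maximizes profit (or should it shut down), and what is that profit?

q = 6; profit = $178

Compute π = P·q − TC at each output: q=0: -52; q=1: -19; q=2: 22; q=3: 71; q=4: 117; q=5: 154; q=6: 178; q=7: 177; q=8: 154.
Profit is maximized at q = 6. AVC there is 70/6 = $11.67 ≤ P, so producing beats shutting down (which would give -$52).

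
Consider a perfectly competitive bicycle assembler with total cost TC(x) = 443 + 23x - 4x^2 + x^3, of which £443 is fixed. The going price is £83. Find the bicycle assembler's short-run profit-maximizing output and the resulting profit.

Profit = -£155 at x = 6

AVC = 23 - 4x + x^2 has its minimum £19 at x = 2; price £83 clears that bar, so the firm operates.
MC = 23 - 8x + 3x^2. Setting P = MC and taking the root on the rising branch gives x* = 6.
TR = 83·6 = 498. TC = 443 + 210 = 653. Profit = 498 − 653 = -£155.
That loss of £155 beats the £443 the firm would lose by shutting down; producing recovers £288 of fixed cost.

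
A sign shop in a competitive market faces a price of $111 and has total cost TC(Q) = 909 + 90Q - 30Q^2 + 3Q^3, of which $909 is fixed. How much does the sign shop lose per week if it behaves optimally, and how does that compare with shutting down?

Profit = -$321 at Q = 7

AVC = 90 - 30Q + 3Q^2; min AVC = $15 at Q = 5. Since P = $111 ≥ min AVC, the firm produces.
MC = 90 - 60Q + 9Q^2. Setting P = MC and taking the root on the rising branch gives Q* = 7.
TR = 111·7 = 777. TC = 909 + 189 = 1098. Profit = 777 − 1098 = -$321.
That loss of $321 beats the $909 the firm would lose by shutting down; producing recovers $588 of fixed cost.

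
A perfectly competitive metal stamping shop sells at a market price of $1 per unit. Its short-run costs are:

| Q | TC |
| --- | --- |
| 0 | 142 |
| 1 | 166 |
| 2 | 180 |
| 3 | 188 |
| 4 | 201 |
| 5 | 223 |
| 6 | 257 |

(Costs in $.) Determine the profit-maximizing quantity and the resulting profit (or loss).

Compute π = P·Q − TC at each output: Q=0: -142; Q=1: -165; Q=2: -178; Q=3: -185; Q=4: -197; Q=5: -218; Q=6: -251.
Profit is highest at Q = 0. Equivalently, the lowest AVC in the table is 59/4 ≈ $14.75 at Q = 4, and P = $1 falls below it — price never covers variable cost, so the firm shuts down and loses only its fixed cost.

Q = 0 (shut down); profit = -$142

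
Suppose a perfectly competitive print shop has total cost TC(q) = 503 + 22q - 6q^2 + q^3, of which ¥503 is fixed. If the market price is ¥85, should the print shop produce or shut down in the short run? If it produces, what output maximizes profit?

Produce at q = 7

Strip out fixed cost: VC = 22q - 6q^2 + q^3. Then AVC = 22 - 6q + q^2 and MC = 22 - 12q + 3q^2.
AVC hits its minimum where MC = AVC, at q = 3, giving min AVC = 22 - 6·3 + 3^2 = ¥13.
P = ¥85 exceeds min AVC = ¥13, so the firm stays open.
Solving P = MC: -63 - 12q + 3q^2 = 0 ⇒ q = -3 or 7. On the upward-sloping branch, q* = 7.
Check: AVC at q = 7 is ¥29 ≤ P, so revenue covers variable cost.
Profit = P·q − TC = 85·7 − 706 = -¥111, a loss, but smaller than the ¥503 fixed cost the firm would lose by shutting down.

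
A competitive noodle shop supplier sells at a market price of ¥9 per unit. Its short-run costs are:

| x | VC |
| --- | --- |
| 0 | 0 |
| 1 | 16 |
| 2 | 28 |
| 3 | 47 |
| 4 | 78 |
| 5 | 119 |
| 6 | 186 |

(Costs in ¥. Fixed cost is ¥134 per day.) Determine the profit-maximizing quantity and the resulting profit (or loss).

Compute π = P·x − TC at each output: x=0: -134; x=1: -141; x=2: -144; x=3: -154; x=4: -176; x=5: -208; x=6: -266.
Profit is highest at x = 0. Equivalently, the lowest AVC in the table is 28/2 ≈ ¥14 at x = 2, and P = ¥9 falls below it — price never covers variable cost, so the firm shuts down and loses only its fixed cost.

x = 0 (shut down); profit = -¥134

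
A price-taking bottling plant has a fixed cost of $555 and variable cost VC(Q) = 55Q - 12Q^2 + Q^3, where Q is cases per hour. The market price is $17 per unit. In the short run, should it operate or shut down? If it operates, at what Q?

Variable cost is VC = 55Q - 12Q^2 + Q^3, so AVC = VC/Q = 55 - 12Q + Q^2 and MC = dTC/dQ = 55 - 24Q + 3Q^2.
The AVC parabola has its vertex at Q = 12/2 = 6, where AVC = 55 - 12·6 + 6^2 = $19.
P = $17 lies below min AVC = $19; no output level covers variable cost.
Best response: produce nothing and absorb the $555 fixed cost.

Shut down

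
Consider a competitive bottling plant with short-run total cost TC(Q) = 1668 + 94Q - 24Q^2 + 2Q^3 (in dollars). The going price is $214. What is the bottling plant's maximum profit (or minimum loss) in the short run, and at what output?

Profit = -$68 at Q = 10

AVC = 94 - 24Q + 2Q^2 has its minimum $22 at Q = 6; price $214 clears that bar, so the firm operates.
With MC = 94 - 48Q + 6Q^2, P = MC on the upward-sloping part at Q* = 10.
TR = 214·10 = 2140. TC = 1668 + 540 = 2208. Profit = 2140 − 2208 = -$68.
That loss of $68 beats the $1668 the firm would lose by shutting down; producing recovers $1600 of fixed cost.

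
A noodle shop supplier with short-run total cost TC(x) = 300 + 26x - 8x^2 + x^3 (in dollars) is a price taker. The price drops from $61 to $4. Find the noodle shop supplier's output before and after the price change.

Output falls from 7 to 0 (the firm shuts down)

MC = 26 - 16x + 3x^2; the shutdown threshold is min AVC = $10 (at x = 4).
At P = $61 ≥ min AVC, set P = MC on the rising branch: x = 7.
At P = $4 < min AVC = $10, price no longer covers variable cost at any output, so the firm shuts down: x = 0.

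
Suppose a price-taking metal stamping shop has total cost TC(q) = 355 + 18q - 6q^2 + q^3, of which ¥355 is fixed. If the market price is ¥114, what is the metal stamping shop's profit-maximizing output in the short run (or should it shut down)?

Produce at q = 8

Strip out fixed cost: VC = 18q - 6q^2 + q^3. Then AVC = 18 - 6q + q^2 and MC = 18 - 12q + 3q^2.
AVC hits its minimum where MC = AVC, at q = 3, giving min AVC = 18 - 6·3 + 3^2 = ¥9.
Because ¥114 ≥ ¥9, revenue can cover variable cost; the firm operates.
Set P = MC: 114 = 18 - 12q + 3q^2 → -96 - 12q + 3q^2 = 0. The roots are q = -4 and q = 8; the profit-maximizing output is on the rising part of MC, so q* = 8.
Check: AVC at q = 8 is ¥34 ≤ P, so revenue covers variable cost.
Profit = P·q − TC = 114·8 − 627 = ¥285.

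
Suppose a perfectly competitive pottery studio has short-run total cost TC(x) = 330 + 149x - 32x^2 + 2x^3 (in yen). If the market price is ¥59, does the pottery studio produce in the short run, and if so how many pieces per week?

Produce at x = 9

Strip out fixed cost: VC = 149x - 32x^2 + 2x^3. Then AVC = 149 - 32x + 2x^2 and MC = 149 - 64x + 6x^2.
AVC hits its minimum where MC = AVC, at x = 8, giving min AVC = 149 - 32·8 + 2·8^2 = ¥21.
Because ¥59 ≥ ¥21, revenue can cover variable cost; the firm operates.
Set P = MC: 59 = 149 - 64x + 6x^2 → 90 - 64x + 6x^2 = 0. The roots are x = 5/3 and x = 9; the profit-maximizing output is on the rising part of MC, so x* = 9.
Check: AVC at x = 9 is ¥23 ≤ P, so revenue covers variable cost.
Profit = P·x − TC = 59·9 − 537 = -¥6, a loss, but smaller than the ¥330 fixed cost the firm would lose by shutting down.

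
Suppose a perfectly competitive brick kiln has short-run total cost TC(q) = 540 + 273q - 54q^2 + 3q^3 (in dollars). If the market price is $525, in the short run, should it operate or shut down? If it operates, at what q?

From TC, MC = TC'(q) = 273 - 108q + 9q^2 and AVC = VC/q = 273 - 54q + 3q^2.
The AVC parabola has its vertex at q = 54/6 = 9, where AVC = 273 - 54·9 + 3·9^2 = $30.
Because $525 ≥ $30, revenue can cover variable cost; the firm operates.
Set P = MC: 525 = 273 - 108q + 9q^2 → -252 - 108q + 9q^2 = 0. The roots are q = -2 and q = 14; the profit-maximizing output is on the rising part of MC, so q* = 14.
Check: AVC at q = 14 is $105 ≤ P, so revenue covers variable cost.
Profit = P·q − TC = 525·14 − 2010 = $5340.

Produce at q = 14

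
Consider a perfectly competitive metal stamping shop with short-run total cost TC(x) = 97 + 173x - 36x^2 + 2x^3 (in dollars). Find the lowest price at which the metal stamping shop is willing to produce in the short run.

$11 per unit

The firm shuts down when price falls below the minimum of average variable cost. AVC = VC/x = 173 - 36x + 2x^2.
dAVC/dx = -36 + 4x = 0 gives x = 9. min AVC = 173 - 36·9 + 2·9^2 = 11.
So the shutdown price is $11.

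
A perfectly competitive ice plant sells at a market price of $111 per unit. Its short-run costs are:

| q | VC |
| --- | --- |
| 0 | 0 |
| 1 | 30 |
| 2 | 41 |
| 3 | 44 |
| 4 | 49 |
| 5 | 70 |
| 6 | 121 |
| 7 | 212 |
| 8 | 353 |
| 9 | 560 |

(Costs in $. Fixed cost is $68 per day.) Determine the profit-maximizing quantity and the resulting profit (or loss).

q = 7; profit = $497

Compute π = P·q − TC at each output: q=0: -68; q=1: 13; q=2: 113; q=3: 221; q=4: 327; q=5: 417; q=6: 477; q=7: 497; q=8: 467; q=9: 371.
Profit is maximized at q = 7. AVC there is 212/7 = $30.29 ≤ P, so producing beats shutting down (which would give -$68).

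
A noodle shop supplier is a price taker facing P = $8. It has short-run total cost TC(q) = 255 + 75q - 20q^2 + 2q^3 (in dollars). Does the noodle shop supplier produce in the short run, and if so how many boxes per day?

Strip out fixed cost: VC = 75q - 20q^2 + 2q^3. Then AVC = 75 - 20q + 2q^2 and MC = 75 - 40q + 6q^2.
AVC is minimized where dAVC/dq = -20 + 4q = 0, at q = 5; min AVC = 75 - 20·5 + 2·5^2 = $25.
P = $8 lies below min AVC = $25; no output level covers variable cost.
Best response: produce nothing and absorb the $255 fixed cost.

Shut down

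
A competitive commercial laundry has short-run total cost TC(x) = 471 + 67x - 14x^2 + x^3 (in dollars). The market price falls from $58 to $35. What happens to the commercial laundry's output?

AVC = 67 - 14x + x^2, minimized at x = 7 where min AVC = $18. MC = 67 - 28x + 3x^2.
At P = $58 ≥ min AVC, set P = MC on the rising branch: x = 9.
At P = $35 ≥ min AVC, set P = MC: x = 8. The firm stays open but cuts output.

Output falls from 9 to 8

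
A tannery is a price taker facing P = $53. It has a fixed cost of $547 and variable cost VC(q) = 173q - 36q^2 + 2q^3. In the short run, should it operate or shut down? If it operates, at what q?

Strip out fixed cost: VC = 173q - 36q^2 + 2q^3. Then AVC = 173 - 36q + 2q^2 and MC = 173 - 72q + 6q^2.
The AVC parabola has its vertex at q = 36/4 = 9, where AVC = 173 - 36·9 + 2·9^2 = $11.
P = $53 exceeds min AVC = $11, so the firm stays open.
Set P = MC: 53 = 173 - 72q + 6q^2 → 120 - 72q + 6q^2 = 0. The roots are q = 2 and q = 10; the profit-maximizing output is on the rising part of MC, so q* = 10.
Check: AVC at q = 10 is $13 ≤ P, so revenue covers variable cost.
Profit = P·q − TC = 53·10 − 677 = -$147, a loss, but smaller than the $547 fixed cost the firm would lose by shutting down.

Produce at q = 10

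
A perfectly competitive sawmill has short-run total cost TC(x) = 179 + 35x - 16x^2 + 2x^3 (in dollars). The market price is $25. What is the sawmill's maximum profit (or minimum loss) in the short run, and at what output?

Profit = -$79 at x = 5

AVC = 35 - 16x + 2x^2 has its minimum $3 at x = 4; price $25 clears that bar, so the firm operates.
With MC = 35 - 32x + 6x^2, P = MC on the upward-sloping part at x* = 5.
TR = 25·5 = 125. TC = 179 + 25 = 204. Profit = 125 − 204 = -$79.
By producing, the firm covers all variable cost plus $100 of fixed cost; shutting down would lose the full $179.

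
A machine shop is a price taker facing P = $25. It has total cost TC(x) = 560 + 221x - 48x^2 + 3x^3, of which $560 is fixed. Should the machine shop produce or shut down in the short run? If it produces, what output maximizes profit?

From TC, MC = TC'(x) = 221 - 96x + 9x^2 and AVC = VC/x = 221 - 48x + 3x^2.
AVC is minimized where dAVC/dx = -48 + 6x = 0, at x = 8; min AVC = 221 - 48·8 + 3·8^2 = $29.
P = $25 lies below min AVC = $29; no output level covers variable cost.
The firm minimizes its loss by shutting down and losing only its fixed cost of $560.

Shut down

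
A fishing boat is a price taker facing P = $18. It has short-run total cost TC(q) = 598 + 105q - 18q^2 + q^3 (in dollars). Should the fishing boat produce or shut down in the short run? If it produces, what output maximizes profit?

Variable cost is VC = 105q - 18q^2 + q^3, so AVC = VC/q = 105 - 18q + q^2 and MC = dTC/dq = 105 - 36q + 3q^2.
AVC hits its minimum where MC = AVC, at q = 9, giving min AVC = 105 - 18·9 + 9^2 = $24.
With P < min AVC ($18 < $24), every unit sold adds to the loss.
Shutting down limits the loss to fixed cost, $598.

Shut down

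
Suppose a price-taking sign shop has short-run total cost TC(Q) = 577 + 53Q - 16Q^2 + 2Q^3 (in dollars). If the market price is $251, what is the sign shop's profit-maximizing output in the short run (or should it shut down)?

From TC, MC = TC'(Q) = 53 - 32Q + 6Q^2 and AVC = VC/Q = 53 - 16Q + 2Q^2.
AVC hits its minimum where MC = AVC, at Q = 4, giving min AVC = 53 - 16·4 + 2·4^2 = $21.
Because $251 ≥ $21, revenue can cover variable cost; the firm operates.
Set P = MC: 251 = 53 - 32Q + 6Q^2 → -198 - 32Q + 6Q^2 = 0. The roots are Q = -11/3 and Q = 9; the profit-maximizing output is on the rising part of MC, so Q* = 9.
Check: AVC at Q = 9 is $71 ≤ P, so revenue covers variable cost.
Profit = P·Q − TC = 251·9 − 1216 = $1043.

Produce at Q = 9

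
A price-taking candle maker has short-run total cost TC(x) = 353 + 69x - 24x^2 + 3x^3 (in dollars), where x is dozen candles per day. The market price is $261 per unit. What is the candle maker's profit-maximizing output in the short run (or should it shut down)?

Strip out fixed cost: VC = 69x - 24x^2 + 3x^3. Then AVC = 69 - 24x + 3x^2 and MC = 69 - 48x + 9x^2.
The AVC parabola has its vertex at x = 24/6 = 4, where AVC = 69 - 24·4 + 3·4^2 = $21.
Because $261 ≥ $21, revenue can cover variable cost; the firm operates.
Set P = MC: 261 = 69 - 48x + 9x^2 → -192 - 48x + 9x^2 = 0. The roots are x = -8/3 and x = 8; the profit-maximizing output is on the rising part of MC, so x* = 8.
Check: AVC at x = 8 is $69 ≤ P, so revenue covers variable cost.
Profit = P·x − TC = 261·8 − 905 = $1183.

Produce at x = 8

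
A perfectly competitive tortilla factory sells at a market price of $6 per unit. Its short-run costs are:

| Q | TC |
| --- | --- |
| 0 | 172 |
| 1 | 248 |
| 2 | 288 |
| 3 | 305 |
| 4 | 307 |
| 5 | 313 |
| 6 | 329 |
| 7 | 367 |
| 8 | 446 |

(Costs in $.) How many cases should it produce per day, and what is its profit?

Q = 0 (shut down); profit = -$172

Tabulate TR − TC: Q=0: -172; Q=1: -242; Q=2: -276; Q=3: -287; Q=4: -283; Q=5: -283; Q=6: -293; Q=7: -325; Q=8: -398.
Profit is highest at Q = 0. Equivalently, the lowest AVC in the table is 157/6 ≈ $26.17 at Q = 6, and P = $6 falls below it — price never covers variable cost, so the firm shuts down and loses only its fixed cost.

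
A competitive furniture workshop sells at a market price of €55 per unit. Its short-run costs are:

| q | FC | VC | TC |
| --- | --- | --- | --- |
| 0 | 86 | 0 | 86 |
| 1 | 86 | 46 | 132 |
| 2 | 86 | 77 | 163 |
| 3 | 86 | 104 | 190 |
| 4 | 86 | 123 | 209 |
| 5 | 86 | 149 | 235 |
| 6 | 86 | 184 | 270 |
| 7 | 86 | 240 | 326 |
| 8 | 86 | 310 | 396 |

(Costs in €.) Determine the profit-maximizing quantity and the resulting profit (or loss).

q = 6; profit = €60

Tabulate TR − TC: q=0: -86; q=1: -77; q=2: -53; q=3: -25; q=4: 11; q=5: 40; q=6: 60; q=7: 59; q=8: 44.
Profit is maximized at q = 6. AVC there is 184/6 = €30.67 ≤ P, so producing beats shutting down (which would give -€86).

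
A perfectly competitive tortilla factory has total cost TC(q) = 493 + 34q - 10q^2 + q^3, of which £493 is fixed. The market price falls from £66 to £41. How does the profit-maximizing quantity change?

Output falls from 8 to 7

MC = 34 - 20q + 3q^2; the shutdown threshold is min AVC = £9 (at q = 5).
At P = £66 ≥ min AVC, set P = MC on the rising branch: q = 8.
At P = £41 ≥ min AVC, set P = MC: q = 7. The firm stays open but cuts output.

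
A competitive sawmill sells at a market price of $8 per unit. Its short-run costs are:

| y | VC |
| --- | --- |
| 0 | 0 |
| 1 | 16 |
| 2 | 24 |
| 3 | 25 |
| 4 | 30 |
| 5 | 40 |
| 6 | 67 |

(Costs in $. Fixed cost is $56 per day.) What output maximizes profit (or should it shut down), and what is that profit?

Compute π = P·y − TC at each output: y=0: -56; y=1: -64; y=2: -64; y=3: -57; y=4: -54; y=5: -56; y=6: -75.
Profit is maximized at y = 4. AVC there is 30/4 = $7.50 ≤ P, so producing beats shutting down (which would give -$56).

y = 4; profit = -$54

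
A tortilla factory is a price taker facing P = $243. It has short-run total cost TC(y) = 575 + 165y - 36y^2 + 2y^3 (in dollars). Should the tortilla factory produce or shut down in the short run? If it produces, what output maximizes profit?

Produce at y = 13

Strip out fixed cost: VC = 165y - 36y^2 + 2y^3. Then AVC = 165 - 36y + 2y^2 and MC = 165 - 72y + 6y^2.
AVC is minimized where dAVC/dy = -36 + 4y = 0, at y = 9; min AVC = 165 - 36·9 + 2·9^2 = $3.
Because $243 ≥ $3, revenue can cover variable cost; the firm operates.
Solving P = MC: -78 - 72y + 6y^2 = 0 ⇒ y = -1 or 13. On the upward-sloping branch, y* = 13.
Check: AVC at y = 13 is $35 ≤ P, so revenue covers variable cost.
Profit = P·y − TC = 243·13 − 1030 = $2129.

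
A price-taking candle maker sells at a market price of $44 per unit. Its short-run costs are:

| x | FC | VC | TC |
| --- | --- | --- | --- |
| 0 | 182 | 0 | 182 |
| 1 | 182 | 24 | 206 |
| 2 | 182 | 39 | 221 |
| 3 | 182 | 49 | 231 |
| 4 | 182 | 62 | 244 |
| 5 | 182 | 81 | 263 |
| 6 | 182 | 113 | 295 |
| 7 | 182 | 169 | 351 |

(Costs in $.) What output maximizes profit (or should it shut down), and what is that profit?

x = 6; profit = -$31

Compute π = P·x − TC at each output: x=0: -182; x=1: -162; x=2: -133; x=3: -99; x=4: -68; x=5: -43; x=6: -31; x=7: -43.
Profit is maximized at x = 6. AVC there is 113/6 = $18.83 ≤ P, so producing beats shutting down (which would give -$182).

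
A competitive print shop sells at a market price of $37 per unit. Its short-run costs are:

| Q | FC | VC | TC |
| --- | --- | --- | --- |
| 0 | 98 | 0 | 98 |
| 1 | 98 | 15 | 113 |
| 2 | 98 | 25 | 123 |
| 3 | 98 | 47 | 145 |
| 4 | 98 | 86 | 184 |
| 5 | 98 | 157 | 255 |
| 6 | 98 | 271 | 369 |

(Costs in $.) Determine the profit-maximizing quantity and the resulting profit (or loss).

Tabulate TR − TC: Q=0: -98; Q=1: -76; Q=2: -49; Q=3: -34; Q=4: -36; Q=5: -70; Q=6: -147.
Profit is maximized at Q = 3. AVC there is 47/3 = $15.67 ≤ P, so producing beats shutting down (which would give -$98).

Q = 3; profit = -$34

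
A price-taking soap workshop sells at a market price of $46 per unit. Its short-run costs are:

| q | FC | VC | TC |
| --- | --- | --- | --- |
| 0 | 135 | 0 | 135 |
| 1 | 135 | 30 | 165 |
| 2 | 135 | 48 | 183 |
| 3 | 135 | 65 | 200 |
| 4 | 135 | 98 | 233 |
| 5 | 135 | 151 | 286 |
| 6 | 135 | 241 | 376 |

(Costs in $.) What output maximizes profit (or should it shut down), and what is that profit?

q = 4; profit = -$49

Tabulate TR − TC: q=0: -135; q=1: -119; q=2: -91; q=3: -62; q=4: -49; q=5: -56; q=6: -100.
Profit is maximized at q = 4. AVC there is 98/4 = $24.50 ≤ P, so producing beats shutting down (which would give -$135).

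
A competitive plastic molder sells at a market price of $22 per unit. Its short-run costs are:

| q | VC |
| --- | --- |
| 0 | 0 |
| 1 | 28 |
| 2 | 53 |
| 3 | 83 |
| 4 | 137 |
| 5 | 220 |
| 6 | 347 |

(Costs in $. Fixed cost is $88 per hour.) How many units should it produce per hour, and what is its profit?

q = 0 (shut down); profit = -$88

Profit at each row (π = 22q − TC): q=0: -88; q=1: -94; q=2: -97; q=3: -105; q=4: -137; q=5: -198; q=6: -303.
Profit is highest at q = 0. Equivalently, the lowest AVC in the table is 53/2 ≈ $26.50 at q = 2, and P = $22 falls below it — price never covers variable cost, so the firm shuts down and loses only its fixed cost.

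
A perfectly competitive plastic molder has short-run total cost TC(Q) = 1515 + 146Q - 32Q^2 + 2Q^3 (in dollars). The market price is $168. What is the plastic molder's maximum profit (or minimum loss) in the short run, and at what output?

AVC = 146 - 32Q + 2Q^2; min AVC = $18 at Q = 8. Since P = $168 ≥ min AVC, the firm produces.
With MC = 146 - 64Q + 6Q^2, P = MC on the upward-sloping part at Q* = 11.
TR = 168·11 = 1848. TC = 1515 + 396 = 1911. Profit = 1848 − 1911 = -$63.
By producing, the firm covers all variable cost plus $1452 of fixed cost; shutting down would lose the full $1515.

Profit = -$63 at Q = 11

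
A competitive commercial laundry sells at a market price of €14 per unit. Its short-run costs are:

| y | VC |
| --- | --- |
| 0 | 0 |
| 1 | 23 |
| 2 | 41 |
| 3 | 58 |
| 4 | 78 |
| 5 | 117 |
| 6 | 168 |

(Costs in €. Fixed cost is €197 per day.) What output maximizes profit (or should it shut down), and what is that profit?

y = 0 (shut down); profit = -€197

Tabulate TR − TC: y=0: -197; y=1: -206; y=2: -210; y=3: -213; y=4: -219; y=5: -244; y=6: -281.
Profit is highest at y = 0. Equivalently, the lowest AVC in the table is 58/3 ≈ €19.33 at y = 3, and P = €14 falls below it — price never covers variable cost, so the firm shuts down and loses only its fixed cost.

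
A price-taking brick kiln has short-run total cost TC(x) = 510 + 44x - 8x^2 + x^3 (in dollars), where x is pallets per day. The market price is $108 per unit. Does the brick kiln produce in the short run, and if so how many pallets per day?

Produce at x = 8

Strip out fixed cost: VC = 44x - 8x^2 + x^3. Then AVC = 44 - 8x + x^2 and MC = 44 - 16x + 3x^2.
AVC is minimized where dAVC/dx = -8 + 2x = 0, at x = 4; min AVC = 44 - 8·4 + 4^2 = $28.
Because $108 ≥ $28, revenue can cover variable cost; the firm operates.
Set P = MC: 108 = 44 - 16x + 3x^2 → -64 - 16x + 3x^2 = 0. The roots are x = -8/3 and x = 8; the profit-maximizing output is on the rising part of MC, so x* = 8.
Check: AVC at x = 8 is $44 ≤ P, so revenue covers variable cost.
Profit = P·x − TC = 108·8 − 862 = $2.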